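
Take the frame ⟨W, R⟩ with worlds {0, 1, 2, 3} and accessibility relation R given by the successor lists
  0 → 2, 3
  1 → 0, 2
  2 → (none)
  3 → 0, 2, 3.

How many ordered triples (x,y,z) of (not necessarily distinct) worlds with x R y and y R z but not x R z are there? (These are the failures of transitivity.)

Enumerating: (0,3,0), (1,0,3).

2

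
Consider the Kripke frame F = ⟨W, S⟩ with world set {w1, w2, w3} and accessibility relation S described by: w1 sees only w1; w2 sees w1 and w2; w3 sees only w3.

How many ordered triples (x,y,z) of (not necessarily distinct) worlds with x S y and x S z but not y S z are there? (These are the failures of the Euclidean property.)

1

Enumerating: (w2,w1,w2).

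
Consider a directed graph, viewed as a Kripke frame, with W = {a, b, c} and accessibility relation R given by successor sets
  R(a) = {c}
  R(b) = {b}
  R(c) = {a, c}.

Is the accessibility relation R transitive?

No

Transitive: no — a R c and c R a, but not a R a.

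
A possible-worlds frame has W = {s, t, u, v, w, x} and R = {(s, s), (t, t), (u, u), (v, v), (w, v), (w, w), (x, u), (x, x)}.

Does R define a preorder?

Reflexive: yes — every world is R-related to itself.
Transitive: yes — every two-step R-path is closed by a direct edge.
So R is a preorder.

Yes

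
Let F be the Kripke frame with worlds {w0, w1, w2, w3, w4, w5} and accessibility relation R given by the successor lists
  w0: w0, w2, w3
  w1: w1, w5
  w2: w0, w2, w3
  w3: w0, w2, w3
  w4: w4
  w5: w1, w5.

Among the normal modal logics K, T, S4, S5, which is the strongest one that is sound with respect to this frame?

Reflexive (axiom T): yes — every world is R-related to itself.
Transitive (axiom 4): yes — every two-step R-path is closed by a direct edge.
Euclidean (axiom 5): yes — any two successors of a common world are R-related.
So F validates K, T, S4, S5. The strongest is S5.

S5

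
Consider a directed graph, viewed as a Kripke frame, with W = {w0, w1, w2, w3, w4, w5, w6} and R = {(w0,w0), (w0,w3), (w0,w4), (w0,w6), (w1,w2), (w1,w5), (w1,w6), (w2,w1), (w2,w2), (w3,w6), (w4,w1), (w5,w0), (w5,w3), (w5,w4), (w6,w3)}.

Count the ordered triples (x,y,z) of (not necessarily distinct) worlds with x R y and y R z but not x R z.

16

Enumerating: (w0,w4,w1), (w1,w2,w1), (w1,w5,w0), (w1,w5,w3), (w1,w5,w4), (w1,w6,w3), (w2,w1,w5), (w2,w1,w6), (w3,w6,w3), (w4,w1,w2), (w4,w1,w5), (w4,w1,w6), (w5,w0,w6), (w5,w3,w6), (w5,w4,w1), (w6,w3,w6).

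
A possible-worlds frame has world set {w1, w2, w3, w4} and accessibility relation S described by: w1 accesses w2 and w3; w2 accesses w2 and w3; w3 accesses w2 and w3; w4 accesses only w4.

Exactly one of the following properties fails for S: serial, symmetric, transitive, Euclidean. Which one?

Serial: yes — every world has a successor (e.g. w1 S w2).
Symmetric: no — w1 S w2 but not w2 S w1.
Transitive: yes — every two-step S-path is closed by a direct edge.
Euclidean: yes — any two successors of a common world are S-related.
Only symmetric fails.

symmetric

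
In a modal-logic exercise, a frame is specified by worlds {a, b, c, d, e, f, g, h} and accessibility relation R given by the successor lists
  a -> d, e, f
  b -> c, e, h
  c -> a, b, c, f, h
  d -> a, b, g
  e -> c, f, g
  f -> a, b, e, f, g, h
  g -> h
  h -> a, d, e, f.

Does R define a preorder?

Reflexive: no — a is not related to itself.
Transitive: no — a R d and d R b, but not a R b.
So R is not a preorder.

No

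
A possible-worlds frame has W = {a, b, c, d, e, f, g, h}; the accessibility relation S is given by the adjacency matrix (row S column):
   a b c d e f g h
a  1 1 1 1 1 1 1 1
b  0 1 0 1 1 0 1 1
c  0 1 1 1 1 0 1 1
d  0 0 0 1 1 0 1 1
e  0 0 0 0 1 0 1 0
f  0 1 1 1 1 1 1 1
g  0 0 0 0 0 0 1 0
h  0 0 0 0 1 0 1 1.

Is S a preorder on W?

Reflexive: yes — every world is S-related to itself.
Transitive: yes — every two-step S-path is closed by a direct edge.
So S is a preorder.

Yes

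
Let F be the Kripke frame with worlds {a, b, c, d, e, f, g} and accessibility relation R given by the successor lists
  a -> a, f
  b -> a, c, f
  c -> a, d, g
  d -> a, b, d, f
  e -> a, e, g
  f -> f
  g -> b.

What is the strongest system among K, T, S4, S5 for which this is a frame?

K

Reflexive (axiom T): no — b is not related to itself.
Transitive (axiom 4): no — b R c and c R d, but not b R d.
Euclidean (axiom 5): no — b R a and b R c, but not a R c.
So F validates K; T would additionally require R to be reflexive. The strongest is K.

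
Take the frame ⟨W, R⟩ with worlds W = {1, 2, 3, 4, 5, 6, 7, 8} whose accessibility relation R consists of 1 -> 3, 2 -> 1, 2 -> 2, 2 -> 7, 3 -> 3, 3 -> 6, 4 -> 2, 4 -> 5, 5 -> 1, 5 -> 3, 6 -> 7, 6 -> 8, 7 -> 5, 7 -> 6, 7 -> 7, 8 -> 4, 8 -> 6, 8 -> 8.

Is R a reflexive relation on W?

Reflexive: no — 1 is not related to itself.

No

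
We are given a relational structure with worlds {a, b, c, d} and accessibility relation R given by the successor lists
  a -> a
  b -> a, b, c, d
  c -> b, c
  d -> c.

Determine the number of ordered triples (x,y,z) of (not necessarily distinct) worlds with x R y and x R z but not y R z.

8

Enumerating: (b,a,b), (b,a,c), (b,a,d), (b,c,a), (b,c,d), (b,d,a), (b,d,b), (b,d,d).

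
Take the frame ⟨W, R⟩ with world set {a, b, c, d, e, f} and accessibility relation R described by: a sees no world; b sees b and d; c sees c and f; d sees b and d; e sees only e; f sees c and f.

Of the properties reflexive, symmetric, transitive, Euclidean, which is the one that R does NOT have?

reflexive

Reflexive: no — a is not related to itself.
Symmetric: yes — every pair in R has its reverse in R.
Transitive: yes — every two-step R-path is closed by a direct edge.
Euclidean: yes — any two successors of a common world are R-related.
Only reflexive fails.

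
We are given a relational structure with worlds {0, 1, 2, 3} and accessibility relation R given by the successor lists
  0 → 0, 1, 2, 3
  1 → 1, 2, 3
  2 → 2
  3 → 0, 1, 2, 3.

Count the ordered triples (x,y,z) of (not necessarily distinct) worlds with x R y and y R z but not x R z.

1

Enumerating: (1,3,0).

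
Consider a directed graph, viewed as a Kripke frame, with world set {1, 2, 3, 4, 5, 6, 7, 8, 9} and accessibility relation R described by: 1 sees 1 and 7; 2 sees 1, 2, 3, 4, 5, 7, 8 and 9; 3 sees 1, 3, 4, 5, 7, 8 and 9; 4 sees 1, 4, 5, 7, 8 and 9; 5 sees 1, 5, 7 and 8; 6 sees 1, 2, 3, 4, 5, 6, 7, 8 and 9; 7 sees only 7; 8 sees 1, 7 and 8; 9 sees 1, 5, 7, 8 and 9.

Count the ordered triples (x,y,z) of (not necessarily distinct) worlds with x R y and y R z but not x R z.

0

R is transitive; there are no such tuples.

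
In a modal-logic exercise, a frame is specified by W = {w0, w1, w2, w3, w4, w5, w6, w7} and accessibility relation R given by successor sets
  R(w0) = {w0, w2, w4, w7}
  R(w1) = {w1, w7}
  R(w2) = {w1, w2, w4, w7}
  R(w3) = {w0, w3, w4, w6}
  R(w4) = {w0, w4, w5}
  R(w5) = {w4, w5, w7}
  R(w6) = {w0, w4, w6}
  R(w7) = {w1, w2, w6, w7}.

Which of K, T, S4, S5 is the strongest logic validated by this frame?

Reflexive (axiom T): yes — every world is R-related to itself.
Transitive (axiom 4): no — w0 R w2 and w2 R w1, but not w0 R w1.
Euclidean (axiom 5): no — w0 R w4 and w0 R w2, but not w4 R w2.
So F validates K, T; S4 would additionally require R to be transitive. The strongest is T.

T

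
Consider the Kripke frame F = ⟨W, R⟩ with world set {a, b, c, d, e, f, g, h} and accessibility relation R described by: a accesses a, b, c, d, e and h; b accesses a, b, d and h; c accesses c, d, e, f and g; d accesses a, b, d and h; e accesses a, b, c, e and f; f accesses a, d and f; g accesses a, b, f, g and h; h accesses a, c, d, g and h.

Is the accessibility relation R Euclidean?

Euclidean: no — a R b and a R c, but not b R c.

No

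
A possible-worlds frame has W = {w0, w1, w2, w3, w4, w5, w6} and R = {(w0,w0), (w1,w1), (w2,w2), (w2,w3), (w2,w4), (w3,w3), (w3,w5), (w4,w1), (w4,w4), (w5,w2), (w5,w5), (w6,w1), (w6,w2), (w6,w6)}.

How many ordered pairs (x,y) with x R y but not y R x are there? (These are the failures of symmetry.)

7

Enumerating: (w2,w3), (w2,w4), (w3,w5), (w4,w1), (w5,w2), (w6,w1), (w6,w2).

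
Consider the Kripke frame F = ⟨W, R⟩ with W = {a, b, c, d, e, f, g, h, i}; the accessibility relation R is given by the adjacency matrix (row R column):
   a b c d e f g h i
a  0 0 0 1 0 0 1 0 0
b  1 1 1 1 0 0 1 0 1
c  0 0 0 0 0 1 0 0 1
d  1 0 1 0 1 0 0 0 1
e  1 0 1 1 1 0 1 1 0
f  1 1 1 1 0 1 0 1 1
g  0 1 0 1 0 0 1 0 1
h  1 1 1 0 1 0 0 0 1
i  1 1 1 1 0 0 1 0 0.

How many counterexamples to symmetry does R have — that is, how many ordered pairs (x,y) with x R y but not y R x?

Enumerating: (a,g), (b,a), (b,c), (b,d), (d,c), (e,a), (e,c), (e,g), (f,a), (f,b), (f,d), (f,h), … and 7 more.
Total: 19.

19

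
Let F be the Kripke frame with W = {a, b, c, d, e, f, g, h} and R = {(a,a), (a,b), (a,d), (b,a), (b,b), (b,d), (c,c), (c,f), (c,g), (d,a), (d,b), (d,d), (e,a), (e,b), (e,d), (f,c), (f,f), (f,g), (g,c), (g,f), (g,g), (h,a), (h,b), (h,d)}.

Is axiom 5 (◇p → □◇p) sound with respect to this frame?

Yes

By correspondence theory, 5 is valid on a frame iff R is Euclidean.
Euclidean: yes — any two successors of a common world are R-related.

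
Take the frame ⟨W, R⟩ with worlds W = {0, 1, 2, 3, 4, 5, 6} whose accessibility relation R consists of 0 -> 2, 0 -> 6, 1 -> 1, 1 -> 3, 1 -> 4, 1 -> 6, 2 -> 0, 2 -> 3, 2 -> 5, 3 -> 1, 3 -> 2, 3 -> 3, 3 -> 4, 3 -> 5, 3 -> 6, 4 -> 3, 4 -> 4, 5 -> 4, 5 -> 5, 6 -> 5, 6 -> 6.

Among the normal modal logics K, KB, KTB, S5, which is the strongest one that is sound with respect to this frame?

Symmetric (axiom B): no — 0 R 6 but not 6 R 0.
Reflexive (axiom T): no — 0 is not related to itself.
Euclidean (axiom 5): no — 0 R 2 and 0 R 6, but not 2 R 6.
So F validates K; KB would additionally require R to be symmetric. The strongest is K.

K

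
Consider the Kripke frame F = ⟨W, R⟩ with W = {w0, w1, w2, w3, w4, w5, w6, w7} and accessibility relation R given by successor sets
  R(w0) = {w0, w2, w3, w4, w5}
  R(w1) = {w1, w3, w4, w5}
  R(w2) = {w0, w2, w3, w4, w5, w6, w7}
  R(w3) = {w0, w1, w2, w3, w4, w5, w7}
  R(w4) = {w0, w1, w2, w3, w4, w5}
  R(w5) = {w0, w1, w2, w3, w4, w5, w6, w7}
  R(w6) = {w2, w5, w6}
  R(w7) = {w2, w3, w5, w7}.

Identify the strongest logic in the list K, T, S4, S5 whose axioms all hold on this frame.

Reflexive (axiom T): yes — every world is R-related to itself.
Transitive (axiom 4): no — w0 R w2 and w2 R w6, but not w0 R w6.
Euclidean (axiom 5): no — w2 R w0 and w2 R w6, but not w0 R w6.
So F validates K, T; S4 would additionally require R to be transitive. The strongest is T.

T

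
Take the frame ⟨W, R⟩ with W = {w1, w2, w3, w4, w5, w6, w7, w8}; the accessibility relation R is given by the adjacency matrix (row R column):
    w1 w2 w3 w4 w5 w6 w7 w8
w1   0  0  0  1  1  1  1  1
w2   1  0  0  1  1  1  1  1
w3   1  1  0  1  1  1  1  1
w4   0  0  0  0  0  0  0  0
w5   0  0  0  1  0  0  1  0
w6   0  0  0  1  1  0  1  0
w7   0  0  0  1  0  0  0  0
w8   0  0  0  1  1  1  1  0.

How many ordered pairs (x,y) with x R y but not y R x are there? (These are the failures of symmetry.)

Enumerating: (w1,w4), (w1,w5), (w1,w6), (w1,w7), (w1,w8), (w2,w1), (w2,w4), (w2,w5), (w2,w6), (w2,w7), (w2,w8), (w3,w1), … and 16 more.
Total: 28.

28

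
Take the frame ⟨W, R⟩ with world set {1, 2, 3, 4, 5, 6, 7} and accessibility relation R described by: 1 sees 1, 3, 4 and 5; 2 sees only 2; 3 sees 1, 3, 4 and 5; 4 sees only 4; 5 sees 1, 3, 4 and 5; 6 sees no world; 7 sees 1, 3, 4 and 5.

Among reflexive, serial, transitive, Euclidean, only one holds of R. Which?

Reflexive: no — 6 is not related to itself.
Serial: no — 6 has no R-successor.
Transitive: yes — every two-step R-path is closed by a direct edge.
Euclidean: no — 1 R 4 and 1 R 3, but not 4 R 3.
Only transitive holds.

transitive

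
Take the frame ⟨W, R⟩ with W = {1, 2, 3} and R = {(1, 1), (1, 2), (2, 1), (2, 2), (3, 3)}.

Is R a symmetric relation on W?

Symmetric: yes — every pair in R has its reverse in R.

Yes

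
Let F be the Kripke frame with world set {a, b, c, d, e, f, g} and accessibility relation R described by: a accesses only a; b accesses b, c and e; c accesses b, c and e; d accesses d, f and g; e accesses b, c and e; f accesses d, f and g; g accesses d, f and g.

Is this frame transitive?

Transitive: yes — every two-step R-path is closed by a direct edge.

Yes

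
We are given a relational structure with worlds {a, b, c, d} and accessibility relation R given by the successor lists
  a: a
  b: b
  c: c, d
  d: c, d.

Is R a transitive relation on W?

Yes

Transitive: yes — every two-step R-path is closed by a direct edge.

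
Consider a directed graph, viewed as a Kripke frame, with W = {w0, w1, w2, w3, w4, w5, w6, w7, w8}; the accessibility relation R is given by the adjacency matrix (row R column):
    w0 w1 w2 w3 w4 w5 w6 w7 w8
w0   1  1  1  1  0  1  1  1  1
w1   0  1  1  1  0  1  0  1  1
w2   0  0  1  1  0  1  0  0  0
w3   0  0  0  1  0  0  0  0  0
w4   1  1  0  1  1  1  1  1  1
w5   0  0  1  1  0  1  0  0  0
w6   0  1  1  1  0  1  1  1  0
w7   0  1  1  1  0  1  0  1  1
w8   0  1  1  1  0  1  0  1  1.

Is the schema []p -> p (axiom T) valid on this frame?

Yes

By correspondence theory, T is valid on a frame iff R is reflexive.
Reflexive: yes — every world is R-related to itself.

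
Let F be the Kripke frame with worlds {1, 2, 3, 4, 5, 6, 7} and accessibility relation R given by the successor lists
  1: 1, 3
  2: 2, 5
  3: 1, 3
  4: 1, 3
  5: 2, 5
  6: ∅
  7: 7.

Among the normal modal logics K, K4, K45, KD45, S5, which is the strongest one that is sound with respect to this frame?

Transitive (axiom 4): yes — every two-step R-path is closed by a direct edge.
Euclidean (axiom 5): yes — any two successors of a common world are R-related.
Serial (axiom D): no — 6 has no R-successor.
Reflexive (axiom T): no — 4 is not related to itself.
So F validates K, K4, K45; KD45 would additionally require R to be serial. The strongest is K45.

K45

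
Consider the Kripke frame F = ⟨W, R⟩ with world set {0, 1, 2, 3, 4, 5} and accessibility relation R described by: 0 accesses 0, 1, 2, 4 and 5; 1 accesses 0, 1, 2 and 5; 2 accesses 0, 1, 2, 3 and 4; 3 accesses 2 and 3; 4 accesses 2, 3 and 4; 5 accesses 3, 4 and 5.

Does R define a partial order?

Reflexive: yes — every world is R-related to itself.
Transitive: no — 0 R 2 and 2 R 3, but not 0 R 3.
Antisymmetric: no — 0 R 1 and 1 R 0 with 0 ≠ 1.
So R is not a partial order.

No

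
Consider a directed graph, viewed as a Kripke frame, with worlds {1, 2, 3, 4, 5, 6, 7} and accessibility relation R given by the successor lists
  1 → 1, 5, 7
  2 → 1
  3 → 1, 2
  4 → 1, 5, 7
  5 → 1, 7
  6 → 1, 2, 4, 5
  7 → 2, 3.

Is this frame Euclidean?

Euclidean: no — 1 R 7 and 1 R 5, but not 7 R 5.

No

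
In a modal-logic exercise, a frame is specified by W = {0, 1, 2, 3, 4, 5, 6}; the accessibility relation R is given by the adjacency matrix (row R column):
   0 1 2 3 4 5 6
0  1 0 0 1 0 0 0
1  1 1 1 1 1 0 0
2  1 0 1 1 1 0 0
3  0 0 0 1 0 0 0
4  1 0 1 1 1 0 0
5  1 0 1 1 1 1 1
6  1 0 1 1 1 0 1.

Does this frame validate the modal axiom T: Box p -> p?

By correspondence theory, T is valid on a frame iff R is reflexive.
Reflexive: yes — every world is R-related to itself.

Yes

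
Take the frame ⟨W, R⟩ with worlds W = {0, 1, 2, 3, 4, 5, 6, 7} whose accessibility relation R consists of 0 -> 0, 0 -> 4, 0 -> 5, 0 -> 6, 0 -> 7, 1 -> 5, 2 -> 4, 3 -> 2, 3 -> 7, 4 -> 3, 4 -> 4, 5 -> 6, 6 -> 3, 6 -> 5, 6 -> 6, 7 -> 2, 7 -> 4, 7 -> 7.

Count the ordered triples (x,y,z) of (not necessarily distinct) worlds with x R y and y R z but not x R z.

Enumerating: (0,4,3), (0,6,3), (0,7,2), (1,5,6), (2,4,3), (3,2,4), (3,7,4), (4,3,2), (4,3,7), (5,6,3), (5,6,5), (6,3,2), (6,3,7), (7,4,3).

14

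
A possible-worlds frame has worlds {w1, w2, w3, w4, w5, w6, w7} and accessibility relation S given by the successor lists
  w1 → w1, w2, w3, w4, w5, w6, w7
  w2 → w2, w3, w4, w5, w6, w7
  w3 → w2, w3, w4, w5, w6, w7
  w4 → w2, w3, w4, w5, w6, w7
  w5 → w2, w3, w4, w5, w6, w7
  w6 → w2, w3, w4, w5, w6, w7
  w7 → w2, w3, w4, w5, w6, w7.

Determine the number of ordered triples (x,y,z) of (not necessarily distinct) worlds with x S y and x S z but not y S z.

Enumerating: (w1,w2,w1), (w1,w3,w1), (w1,w4,w1), (w1,w5,w1), (w1,w6,w1), (w1,w7,w1).

6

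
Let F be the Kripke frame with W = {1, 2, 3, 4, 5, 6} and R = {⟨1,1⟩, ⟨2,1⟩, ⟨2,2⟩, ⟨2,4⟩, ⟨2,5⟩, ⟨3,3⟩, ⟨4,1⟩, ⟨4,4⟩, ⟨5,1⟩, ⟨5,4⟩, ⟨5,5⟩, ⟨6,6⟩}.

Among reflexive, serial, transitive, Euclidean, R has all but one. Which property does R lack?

Euclidean

Reflexive: yes — every world is R-related to itself.
Serial: yes — every world has a successor (e.g. 1 R 1).
Transitive: yes — every two-step R-path is closed by a direct edge.
Euclidean: no — 2 R 1 and 2 R 4, but not 1 R 4.
Only Euclidean fails.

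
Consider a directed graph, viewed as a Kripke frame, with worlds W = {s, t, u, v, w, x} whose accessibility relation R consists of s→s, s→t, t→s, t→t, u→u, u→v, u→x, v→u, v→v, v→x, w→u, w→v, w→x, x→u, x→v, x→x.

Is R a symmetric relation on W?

Symmetric: no — w R u but not u R w.

No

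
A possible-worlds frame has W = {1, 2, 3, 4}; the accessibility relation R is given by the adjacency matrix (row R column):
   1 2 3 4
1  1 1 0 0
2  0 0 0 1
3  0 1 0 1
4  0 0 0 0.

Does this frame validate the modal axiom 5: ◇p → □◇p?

The schema 5 characterises exactly the Euclidean frames.
Euclidean: no — 3 R 4 and 3 R 2, but not 4 R 2.

No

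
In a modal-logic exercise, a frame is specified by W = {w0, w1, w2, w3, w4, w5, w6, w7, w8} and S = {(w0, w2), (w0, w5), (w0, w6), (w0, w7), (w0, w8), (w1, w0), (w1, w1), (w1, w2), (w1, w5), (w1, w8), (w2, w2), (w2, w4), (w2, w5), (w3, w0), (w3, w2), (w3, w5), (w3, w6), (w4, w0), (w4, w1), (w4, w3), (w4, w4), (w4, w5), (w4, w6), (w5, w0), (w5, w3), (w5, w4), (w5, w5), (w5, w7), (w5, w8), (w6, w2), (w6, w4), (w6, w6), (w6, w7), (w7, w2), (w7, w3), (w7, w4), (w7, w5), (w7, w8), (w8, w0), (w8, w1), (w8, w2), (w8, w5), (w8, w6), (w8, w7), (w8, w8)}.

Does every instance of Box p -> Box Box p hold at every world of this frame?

Axiom 4 corresponds to the accessibility relation being transitive.
Transitive: no — w0 S w2 and w2 S w4, but not w0 S w4.

No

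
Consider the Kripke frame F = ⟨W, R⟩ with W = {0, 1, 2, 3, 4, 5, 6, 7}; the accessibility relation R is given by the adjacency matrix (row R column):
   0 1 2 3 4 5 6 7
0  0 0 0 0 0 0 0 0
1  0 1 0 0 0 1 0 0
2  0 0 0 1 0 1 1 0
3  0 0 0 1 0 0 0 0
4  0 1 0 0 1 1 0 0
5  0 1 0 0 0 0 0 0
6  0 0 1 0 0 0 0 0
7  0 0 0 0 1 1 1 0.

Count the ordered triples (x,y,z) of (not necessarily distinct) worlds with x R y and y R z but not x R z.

Enumerating: (2,5,1), (2,6,2), (5,1,5), (6,2,3), (6,2,5), (6,2,6), (7,4,1), (7,5,1), (7,6,2).

9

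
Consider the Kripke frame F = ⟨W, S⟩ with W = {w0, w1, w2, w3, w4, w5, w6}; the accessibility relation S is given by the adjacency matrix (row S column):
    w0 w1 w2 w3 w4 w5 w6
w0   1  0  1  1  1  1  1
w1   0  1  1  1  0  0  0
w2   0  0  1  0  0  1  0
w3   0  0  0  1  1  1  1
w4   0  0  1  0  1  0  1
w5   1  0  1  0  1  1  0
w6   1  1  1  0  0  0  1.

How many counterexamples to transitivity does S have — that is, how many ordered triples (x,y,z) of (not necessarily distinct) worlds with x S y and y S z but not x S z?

Enumerating: (w0,w6,w1), (w1,w2,w5), (w1,w3,w4), (w1,w3,w5), (w1,w3,w6), (w2,w5,w0), (w2,w5,w4), (w3,w4,w2), (w3,w5,w0), (w3,w5,w2), (w3,w6,w0), (w3,w6,w1), … and 12 more.
Total: 24.

24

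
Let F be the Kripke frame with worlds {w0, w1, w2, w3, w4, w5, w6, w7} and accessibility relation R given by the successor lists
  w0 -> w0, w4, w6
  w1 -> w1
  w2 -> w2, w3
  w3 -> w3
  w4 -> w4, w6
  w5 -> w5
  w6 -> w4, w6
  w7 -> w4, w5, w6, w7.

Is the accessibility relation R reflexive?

Reflexive: yes — every world is R-related to itself.

Yes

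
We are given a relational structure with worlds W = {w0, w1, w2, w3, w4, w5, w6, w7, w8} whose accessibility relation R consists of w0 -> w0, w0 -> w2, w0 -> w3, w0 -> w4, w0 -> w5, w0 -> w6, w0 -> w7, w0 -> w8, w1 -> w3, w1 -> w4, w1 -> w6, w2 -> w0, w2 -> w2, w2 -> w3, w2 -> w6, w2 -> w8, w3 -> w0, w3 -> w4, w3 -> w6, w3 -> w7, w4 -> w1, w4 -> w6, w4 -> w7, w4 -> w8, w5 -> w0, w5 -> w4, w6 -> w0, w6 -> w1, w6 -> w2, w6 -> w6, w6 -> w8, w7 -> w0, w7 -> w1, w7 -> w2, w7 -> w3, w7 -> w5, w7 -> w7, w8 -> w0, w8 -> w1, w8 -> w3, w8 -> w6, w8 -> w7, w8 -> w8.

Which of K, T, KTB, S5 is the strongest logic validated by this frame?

Reflexive (axiom T): no — w1 is not related to itself.
Symmetric (axiom B): no — w0 R w4 but not w4 R w0.
Euclidean (axiom 5): no — w0 R w2 and w0 R w4, but not w2 R w4.
So F validates K; T would additionally require R to be reflexive. The strongest is K.

K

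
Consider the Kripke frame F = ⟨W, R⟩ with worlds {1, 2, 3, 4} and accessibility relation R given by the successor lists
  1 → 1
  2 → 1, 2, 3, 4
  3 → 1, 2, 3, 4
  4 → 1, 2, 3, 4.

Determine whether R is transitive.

Yes

Transitive: yes — every two-step R-path is closed by a direct edge.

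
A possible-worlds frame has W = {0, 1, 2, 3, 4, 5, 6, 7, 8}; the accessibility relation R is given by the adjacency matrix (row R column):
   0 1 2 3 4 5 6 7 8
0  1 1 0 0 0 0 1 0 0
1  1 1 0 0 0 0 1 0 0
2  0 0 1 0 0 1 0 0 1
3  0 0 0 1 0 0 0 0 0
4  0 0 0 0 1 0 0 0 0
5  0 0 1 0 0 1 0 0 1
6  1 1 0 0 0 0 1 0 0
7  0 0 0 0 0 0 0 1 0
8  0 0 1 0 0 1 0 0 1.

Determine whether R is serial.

Serial: yes — every world has a successor (e.g. 0 R 0).

Yes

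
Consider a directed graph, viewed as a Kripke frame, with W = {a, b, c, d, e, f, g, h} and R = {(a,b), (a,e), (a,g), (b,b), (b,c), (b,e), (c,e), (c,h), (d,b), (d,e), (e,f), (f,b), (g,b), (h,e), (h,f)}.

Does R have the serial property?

Yes

Serial: yes — every world has a successor (e.g. a R b).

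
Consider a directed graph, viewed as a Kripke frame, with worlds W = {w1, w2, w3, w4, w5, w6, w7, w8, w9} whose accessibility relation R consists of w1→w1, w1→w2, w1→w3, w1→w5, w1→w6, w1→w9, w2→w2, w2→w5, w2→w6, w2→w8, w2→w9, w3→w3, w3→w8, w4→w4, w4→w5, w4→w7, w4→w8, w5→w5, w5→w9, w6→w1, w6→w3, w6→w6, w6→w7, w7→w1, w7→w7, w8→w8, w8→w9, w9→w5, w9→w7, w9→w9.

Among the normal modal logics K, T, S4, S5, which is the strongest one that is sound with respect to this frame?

T

Reflexive (axiom T): yes — every world is R-related to itself.
Transitive (axiom 4): no — w1 R w2 and w2 R w8, but not w1 R w8.
Euclidean (axiom 5): no — w1 R w2 and w1 R w3, but not w2 R w3.
So F validates K, T; S4 would additionally require R to be transitive. The strongest is T.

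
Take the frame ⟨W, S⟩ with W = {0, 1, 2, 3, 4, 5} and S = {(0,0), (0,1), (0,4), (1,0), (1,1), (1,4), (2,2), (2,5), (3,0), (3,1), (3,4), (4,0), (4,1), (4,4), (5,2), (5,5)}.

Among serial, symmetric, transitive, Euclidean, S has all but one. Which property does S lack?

Serial: yes — every world has a successor (e.g. 0 S 0).
Symmetric: no — 3 S 0 but not 0 S 3.
Transitive: yes — every two-step S-path is closed by a direct edge.
Euclidean: yes — any two successors of a common world are S-related.
Only symmetric fails.

symmetric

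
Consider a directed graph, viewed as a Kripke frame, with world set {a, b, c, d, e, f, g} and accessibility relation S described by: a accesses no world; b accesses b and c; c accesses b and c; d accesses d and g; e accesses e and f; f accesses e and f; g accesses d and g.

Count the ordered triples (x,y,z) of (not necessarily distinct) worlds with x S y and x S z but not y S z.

0

S is Euclidean; there are no such tuples.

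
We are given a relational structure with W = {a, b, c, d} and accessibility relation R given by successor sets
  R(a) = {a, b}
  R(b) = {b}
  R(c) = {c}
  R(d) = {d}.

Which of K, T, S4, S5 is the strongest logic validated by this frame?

S4

Reflexive (axiom T): yes — every world is R-related to itself.
Transitive (axiom 4): yes — every two-step R-path is closed by a direct edge.
Euclidean (axiom 5): no — a R b and a R a, but not b R a.
So F validates K, T, S4; S5 would additionally require R to be Euclidean. The strongest is S4.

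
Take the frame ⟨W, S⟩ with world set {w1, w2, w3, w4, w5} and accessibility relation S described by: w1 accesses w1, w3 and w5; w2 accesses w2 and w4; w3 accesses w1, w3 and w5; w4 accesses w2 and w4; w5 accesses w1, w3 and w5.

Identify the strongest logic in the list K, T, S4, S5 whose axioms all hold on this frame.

S5

Reflexive (axiom T): yes — every world is S-related to itself.
Transitive (axiom 4): yes — every two-step S-path is closed by a direct edge.
Euclidean (axiom 5): yes — any two successors of a common world are S-related.
So F validates K, T, S4, S5. The strongest is S5.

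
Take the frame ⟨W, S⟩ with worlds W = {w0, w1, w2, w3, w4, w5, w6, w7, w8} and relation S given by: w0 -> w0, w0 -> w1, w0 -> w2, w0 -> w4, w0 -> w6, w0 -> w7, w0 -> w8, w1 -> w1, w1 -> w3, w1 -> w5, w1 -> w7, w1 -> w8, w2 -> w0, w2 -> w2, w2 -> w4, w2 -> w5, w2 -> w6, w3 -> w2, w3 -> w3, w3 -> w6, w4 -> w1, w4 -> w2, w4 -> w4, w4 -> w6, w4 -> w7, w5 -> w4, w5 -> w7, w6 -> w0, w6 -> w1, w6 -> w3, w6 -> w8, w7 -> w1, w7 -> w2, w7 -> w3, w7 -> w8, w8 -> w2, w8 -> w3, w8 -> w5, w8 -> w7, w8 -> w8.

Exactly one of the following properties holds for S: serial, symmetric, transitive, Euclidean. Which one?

Serial: yes — every world has a successor (e.g. w0 S w0).
Symmetric: no — w0 S w1 but not w1 S w0.
Transitive: no — w0 S w1 and w1 S w3, but not w0 S w3.
Euclidean: no — w0 S w1 and w0 S w2, but not w1 S w2.
Only serial holds.

serial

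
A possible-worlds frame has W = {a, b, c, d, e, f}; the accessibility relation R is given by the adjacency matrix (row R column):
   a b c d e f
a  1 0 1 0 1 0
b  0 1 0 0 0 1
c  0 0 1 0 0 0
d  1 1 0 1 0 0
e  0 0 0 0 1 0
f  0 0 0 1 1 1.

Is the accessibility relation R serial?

Serial: yes — every world has a successor (e.g. a R a).

Yes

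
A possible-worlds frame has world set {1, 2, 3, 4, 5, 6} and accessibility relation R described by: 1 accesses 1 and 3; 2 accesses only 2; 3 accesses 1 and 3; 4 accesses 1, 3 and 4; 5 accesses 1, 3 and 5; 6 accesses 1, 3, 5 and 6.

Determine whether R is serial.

Serial: yes — every world has a successor (e.g. 1 R 1).

Yes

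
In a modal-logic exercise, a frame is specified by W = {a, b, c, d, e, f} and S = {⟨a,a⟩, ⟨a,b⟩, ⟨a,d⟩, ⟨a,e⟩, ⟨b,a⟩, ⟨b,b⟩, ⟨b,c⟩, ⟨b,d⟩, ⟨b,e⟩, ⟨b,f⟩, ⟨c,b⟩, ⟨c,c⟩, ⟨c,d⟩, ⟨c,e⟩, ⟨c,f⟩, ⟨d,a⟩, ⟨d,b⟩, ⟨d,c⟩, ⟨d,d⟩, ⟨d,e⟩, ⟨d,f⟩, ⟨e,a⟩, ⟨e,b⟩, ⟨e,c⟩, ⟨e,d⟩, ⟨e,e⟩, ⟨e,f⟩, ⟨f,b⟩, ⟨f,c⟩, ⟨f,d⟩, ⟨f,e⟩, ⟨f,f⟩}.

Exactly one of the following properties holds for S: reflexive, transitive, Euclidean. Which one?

Reflexive: yes — every world is S-related to itself.
Transitive: no — a S b and b S c, but not a S c.
Euclidean: no — b S a and b S c, but not a S c.
Only reflexive holds.

reflexive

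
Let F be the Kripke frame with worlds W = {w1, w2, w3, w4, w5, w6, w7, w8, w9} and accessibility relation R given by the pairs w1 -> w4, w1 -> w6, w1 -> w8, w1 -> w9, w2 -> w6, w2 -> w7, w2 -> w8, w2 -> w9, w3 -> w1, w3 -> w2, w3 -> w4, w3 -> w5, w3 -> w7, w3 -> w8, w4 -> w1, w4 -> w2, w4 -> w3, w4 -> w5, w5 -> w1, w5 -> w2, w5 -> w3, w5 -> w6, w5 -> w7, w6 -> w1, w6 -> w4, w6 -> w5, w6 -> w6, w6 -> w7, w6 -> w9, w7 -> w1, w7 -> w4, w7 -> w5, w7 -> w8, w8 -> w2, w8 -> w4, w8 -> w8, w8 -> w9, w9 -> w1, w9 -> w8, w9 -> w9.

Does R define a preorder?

Reflexive: no — w1 is not related to itself.
Transitive: no — w1 R w4 and w4 R w2, but not w1 R w2.
So R is not a preorder.

No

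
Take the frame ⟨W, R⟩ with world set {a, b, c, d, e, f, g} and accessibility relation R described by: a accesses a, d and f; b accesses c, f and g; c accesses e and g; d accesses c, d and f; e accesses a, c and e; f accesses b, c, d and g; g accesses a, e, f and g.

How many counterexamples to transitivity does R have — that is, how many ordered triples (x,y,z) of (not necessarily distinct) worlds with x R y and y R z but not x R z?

31

Enumerating: (a,d,c), (a,f,b), (a,f,c), (a,f,g), (b,c,e), (b,f,b), (b,f,d), (b,g,a), (b,g,e), (c,e,a), (c,e,c), (c,g,a), … and 19 more.
Total: 31.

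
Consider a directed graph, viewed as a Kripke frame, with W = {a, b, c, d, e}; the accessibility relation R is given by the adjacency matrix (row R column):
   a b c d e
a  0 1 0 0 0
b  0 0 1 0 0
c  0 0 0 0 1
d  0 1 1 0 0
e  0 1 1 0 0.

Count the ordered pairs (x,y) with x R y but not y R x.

Enumerating: (a,b), (b,c), (d,b), (d,c), (e,b).

5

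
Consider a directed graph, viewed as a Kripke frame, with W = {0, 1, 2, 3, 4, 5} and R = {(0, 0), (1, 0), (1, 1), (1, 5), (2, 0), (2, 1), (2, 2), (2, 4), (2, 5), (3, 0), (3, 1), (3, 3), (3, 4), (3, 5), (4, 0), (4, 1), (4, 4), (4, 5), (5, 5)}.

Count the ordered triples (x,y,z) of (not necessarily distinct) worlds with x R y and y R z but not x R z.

R is transitive; there are no such tuples.

0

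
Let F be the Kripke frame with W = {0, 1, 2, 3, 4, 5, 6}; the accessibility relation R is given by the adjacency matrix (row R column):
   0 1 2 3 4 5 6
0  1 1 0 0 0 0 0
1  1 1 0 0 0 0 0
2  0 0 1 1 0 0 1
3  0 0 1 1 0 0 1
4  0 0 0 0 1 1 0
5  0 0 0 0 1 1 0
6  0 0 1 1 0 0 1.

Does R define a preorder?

Yes

Reflexive: yes — every world is R-related to itself.
Transitive: yes — every two-step R-path is closed by a direct edge.
So R is a preorder.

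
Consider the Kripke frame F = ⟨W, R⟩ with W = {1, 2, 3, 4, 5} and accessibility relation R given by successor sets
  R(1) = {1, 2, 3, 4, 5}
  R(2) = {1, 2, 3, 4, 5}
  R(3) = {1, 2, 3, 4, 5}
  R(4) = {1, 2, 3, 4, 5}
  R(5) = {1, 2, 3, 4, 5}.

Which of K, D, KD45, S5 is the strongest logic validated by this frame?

Serial (axiom D): yes — every world has a successor (e.g. 1 R 1).
Euclidean (axiom 5): yes — any two successors of a common world are R-related.
Transitive (axiom 4): yes — every two-step R-path is closed by a direct edge.
Reflexive (axiom T): yes — every world is R-related to itself.
So F validates K, D, KD45, S5. The strongest is S5.

S5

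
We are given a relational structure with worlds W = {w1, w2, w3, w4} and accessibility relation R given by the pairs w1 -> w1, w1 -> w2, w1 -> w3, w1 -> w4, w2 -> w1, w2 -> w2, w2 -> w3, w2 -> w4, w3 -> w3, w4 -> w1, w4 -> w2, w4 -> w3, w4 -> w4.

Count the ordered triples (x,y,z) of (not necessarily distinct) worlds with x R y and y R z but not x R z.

0

R is transitive; there are no such tuples.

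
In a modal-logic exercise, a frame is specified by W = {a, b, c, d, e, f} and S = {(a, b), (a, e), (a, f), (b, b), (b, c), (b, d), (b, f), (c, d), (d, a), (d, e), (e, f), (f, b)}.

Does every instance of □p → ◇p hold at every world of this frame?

Yes

Axiom D corresponds to the accessibility relation being serial.
Serial: yes — every world has a successor (e.g. a S b).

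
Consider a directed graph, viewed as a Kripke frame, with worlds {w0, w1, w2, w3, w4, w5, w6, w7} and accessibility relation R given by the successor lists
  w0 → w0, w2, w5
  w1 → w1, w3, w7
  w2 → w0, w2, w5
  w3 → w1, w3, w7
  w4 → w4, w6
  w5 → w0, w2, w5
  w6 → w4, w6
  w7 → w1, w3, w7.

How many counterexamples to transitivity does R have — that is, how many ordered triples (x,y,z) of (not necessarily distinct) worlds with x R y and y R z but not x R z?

R is transitive; there are no such tuples.

0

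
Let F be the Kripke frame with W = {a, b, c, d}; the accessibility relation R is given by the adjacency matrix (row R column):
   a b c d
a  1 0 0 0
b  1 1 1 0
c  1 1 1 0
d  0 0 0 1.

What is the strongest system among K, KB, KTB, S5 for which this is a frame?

K

Symmetric (axiom B): no — b R a but not a R b.
Reflexive (axiom T): yes — every world is R-related to itself.
Euclidean (axiom 5): no — b R a and b R c, but not a R c.
So F validates K; KB would additionally require R to be symmetric. The strongest is K.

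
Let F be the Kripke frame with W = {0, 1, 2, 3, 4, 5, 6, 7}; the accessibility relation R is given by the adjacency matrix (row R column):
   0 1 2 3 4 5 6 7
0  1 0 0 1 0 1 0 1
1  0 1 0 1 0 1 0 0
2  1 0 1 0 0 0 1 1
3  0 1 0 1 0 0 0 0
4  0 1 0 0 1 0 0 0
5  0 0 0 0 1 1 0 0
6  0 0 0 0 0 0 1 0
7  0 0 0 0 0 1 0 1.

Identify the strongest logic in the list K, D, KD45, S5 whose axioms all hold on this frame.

D

Serial (axiom D): yes — every world has a successor (e.g. 0 R 0).
Euclidean (axiom 5): no — 0 R 3 and 0 R 5, but not 3 R 5.
Transitive (axiom 4): no — 0 R 3 and 3 R 1, but not 0 R 1.
Reflexive (axiom T): yes — every world is R-related to itself.
So F validates K, D; KD45 would additionally require R to be Euclidean and transitive. The strongest is D.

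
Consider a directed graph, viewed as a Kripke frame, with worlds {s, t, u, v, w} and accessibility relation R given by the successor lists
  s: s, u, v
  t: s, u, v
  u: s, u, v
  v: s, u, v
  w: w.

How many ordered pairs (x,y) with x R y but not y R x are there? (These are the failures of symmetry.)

3

Enumerating: (t,s), (t,u), (t,v).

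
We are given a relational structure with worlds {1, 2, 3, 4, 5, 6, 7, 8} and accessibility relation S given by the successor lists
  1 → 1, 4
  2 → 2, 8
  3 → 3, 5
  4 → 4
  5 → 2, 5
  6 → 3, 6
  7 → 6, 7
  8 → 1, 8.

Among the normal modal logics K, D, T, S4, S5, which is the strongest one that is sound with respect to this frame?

Serial (axiom D): yes — every world has a successor (e.g. 1 S 1).
Reflexive (axiom T): yes — every world is S-related to itself.
Transitive (axiom 4): no — 2 S 8 and 8 S 1, but not 2 S 1.
Euclidean (axiom 5): no — 1 S 4 and 1 S 1, but not 4 S 1.
So F validates K, D, T; S4 would additionally require S to be transitive. The strongest is T.

T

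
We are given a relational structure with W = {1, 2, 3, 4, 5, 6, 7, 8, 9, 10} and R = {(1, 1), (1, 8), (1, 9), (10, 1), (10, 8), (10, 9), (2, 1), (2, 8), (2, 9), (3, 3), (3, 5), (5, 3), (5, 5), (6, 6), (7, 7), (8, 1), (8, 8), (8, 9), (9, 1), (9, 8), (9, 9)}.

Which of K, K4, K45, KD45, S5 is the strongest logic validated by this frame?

Transitive (axiom 4): yes — every two-step R-path is closed by a direct edge.
Euclidean (axiom 5): yes — any two successors of a common world are R-related.
Serial (axiom D): no — 4 has no R-successor.
Reflexive (axiom T): no — 2 is not related to itself.
So F validates K, K4, K45; KD45 would additionally require R to be serial. The strongest is K45.

K45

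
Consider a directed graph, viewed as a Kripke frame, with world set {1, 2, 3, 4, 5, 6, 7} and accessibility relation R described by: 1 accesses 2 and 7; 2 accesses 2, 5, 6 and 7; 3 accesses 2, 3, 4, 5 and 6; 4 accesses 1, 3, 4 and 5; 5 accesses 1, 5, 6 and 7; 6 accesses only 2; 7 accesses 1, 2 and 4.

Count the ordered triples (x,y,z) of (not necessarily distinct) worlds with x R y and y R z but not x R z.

Enumerating: (1,2,5), (1,2,6), (1,7,1), (1,7,4), (2,5,1), (2,7,1), (2,7,4), (3,2,7), (3,4,1), (3,5,1), (3,5,7), (4,1,2), … and 18 more.
Total: 30.

30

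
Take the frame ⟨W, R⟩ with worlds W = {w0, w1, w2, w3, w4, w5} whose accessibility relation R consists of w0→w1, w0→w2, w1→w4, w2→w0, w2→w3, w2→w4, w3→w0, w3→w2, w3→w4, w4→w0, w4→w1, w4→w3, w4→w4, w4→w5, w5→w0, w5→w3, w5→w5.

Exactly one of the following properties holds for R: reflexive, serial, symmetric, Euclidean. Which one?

serial

Reflexive: no — w0 is not related to itself.
Serial: yes — every world has a successor (e.g. w0 R w1).
Symmetric: no — w0 R w1 but not w1 R w0.
Euclidean: no — w0 R w1 and w0 R w2, but not w1 R w2.
Only serial holds.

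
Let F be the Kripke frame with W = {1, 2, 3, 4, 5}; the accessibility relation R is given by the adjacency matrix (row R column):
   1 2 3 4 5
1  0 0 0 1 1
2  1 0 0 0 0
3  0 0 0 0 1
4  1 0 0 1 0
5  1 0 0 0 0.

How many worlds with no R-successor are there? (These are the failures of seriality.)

R is serial; there are no such worlds.

0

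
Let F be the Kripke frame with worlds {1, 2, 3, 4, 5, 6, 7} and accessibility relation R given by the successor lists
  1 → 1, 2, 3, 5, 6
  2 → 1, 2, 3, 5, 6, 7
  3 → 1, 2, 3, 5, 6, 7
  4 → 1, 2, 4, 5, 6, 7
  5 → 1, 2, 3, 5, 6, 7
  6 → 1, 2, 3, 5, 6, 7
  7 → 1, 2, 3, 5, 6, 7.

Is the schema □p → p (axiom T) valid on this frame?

Yes

Axiom T corresponds to the accessibility relation being reflexive.
Reflexive: yes — every world is R-related to itself.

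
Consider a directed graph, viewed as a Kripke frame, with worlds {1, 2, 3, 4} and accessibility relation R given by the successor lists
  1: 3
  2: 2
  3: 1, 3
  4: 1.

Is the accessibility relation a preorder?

Reflexive: no — 1 is not related to itself.
Transitive: no — 4 R 1 and 1 R 3, but not 4 R 3.
So R is not a preorder.

No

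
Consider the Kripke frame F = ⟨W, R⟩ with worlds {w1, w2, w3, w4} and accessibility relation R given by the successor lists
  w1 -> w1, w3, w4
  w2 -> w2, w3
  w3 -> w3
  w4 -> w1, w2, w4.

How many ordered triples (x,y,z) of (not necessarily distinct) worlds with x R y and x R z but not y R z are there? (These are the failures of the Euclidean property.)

7

Enumerating: (w1,w3,w1), (w1,w3,w4), (w1,w4,w3), (w2,w3,w2), (w4,w1,w2), (w4,w2,w1), (w4,w2,w4).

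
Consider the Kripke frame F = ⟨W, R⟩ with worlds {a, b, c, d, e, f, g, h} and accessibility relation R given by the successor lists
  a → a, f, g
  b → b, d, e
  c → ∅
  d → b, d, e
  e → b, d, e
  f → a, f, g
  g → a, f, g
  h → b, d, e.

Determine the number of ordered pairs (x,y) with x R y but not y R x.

Enumerating: (h,b), (h,d), (h,e).

3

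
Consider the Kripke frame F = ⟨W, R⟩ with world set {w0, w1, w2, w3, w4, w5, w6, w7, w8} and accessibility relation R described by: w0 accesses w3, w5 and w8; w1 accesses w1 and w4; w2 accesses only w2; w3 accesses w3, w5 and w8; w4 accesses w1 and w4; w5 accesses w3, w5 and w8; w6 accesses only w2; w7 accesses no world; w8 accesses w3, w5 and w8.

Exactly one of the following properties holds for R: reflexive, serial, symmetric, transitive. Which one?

Reflexive: no — w0 is not related to itself.
Serial: no — w7 has no R-successor.
Symmetric: no — w0 R w3 but not w3 R w0.
Transitive: yes — every two-step R-path is closed by a direct edge.
Only transitive holds.

transitive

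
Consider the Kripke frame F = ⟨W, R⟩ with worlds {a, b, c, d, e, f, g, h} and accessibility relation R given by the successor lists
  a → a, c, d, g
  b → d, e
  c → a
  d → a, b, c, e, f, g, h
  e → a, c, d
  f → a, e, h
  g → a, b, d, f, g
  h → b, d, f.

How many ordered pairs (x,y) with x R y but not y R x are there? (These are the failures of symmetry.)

Enumerating: (b,e), (d,c), (d,f), (e,a), (e,c), (f,a), (f,e), (g,b), (g,f), (h,b).

10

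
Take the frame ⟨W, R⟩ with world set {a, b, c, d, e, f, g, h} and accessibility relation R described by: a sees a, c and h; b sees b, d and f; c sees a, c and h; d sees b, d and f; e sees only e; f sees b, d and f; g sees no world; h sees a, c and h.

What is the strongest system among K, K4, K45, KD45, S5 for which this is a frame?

K45

Transitive (axiom 4): yes — every two-step R-path is closed by a direct edge.
Euclidean (axiom 5): yes — any two successors of a common world are R-related.
Serial (axiom D): no — g has no R-successor.
Reflexive (axiom T): no — g is not related to itself.
So F validates K, K4, K45; KD45 would additionally require R to be serial. The strongest is K45.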